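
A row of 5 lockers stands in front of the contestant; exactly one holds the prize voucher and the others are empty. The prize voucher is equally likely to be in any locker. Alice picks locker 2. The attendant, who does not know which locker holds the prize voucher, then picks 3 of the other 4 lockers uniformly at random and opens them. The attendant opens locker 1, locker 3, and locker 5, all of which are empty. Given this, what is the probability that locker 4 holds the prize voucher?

Because the attendant chose which lockers to open without knowing where the prize voucher is, the choice is independent of the prize location. Learning that none of the 3 opened lockers holds the prize voucher simply rules out those 3 locations and leaves the remaining 2 lockers still equally likely by symmetry.
So P(the prize voucher in locker 4) = 1/2.

1/2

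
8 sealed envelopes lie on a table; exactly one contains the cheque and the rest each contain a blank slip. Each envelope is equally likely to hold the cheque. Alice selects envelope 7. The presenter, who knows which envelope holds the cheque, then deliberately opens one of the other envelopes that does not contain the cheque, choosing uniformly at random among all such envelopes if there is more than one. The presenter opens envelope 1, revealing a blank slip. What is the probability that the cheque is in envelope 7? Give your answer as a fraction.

1/8

Consider each possible location of the cheque in turn.
If it is in envelope 1 (prior 1/8): the presenter opened envelope 1, so this case is ruled out; weight (1/8)·0 = 0.
If it is in any of envelopes 2, 3, 4, 5, 6, and 8 (prior 1/8 each): the presenter has 6 equally likely choices, so probability 1/6; weight (1/8)·(1/6) = 1/48 each.
If it is in envelope 7 (prior 1/8): the presenter has 7 equally likely choices, so probability 1/7; weight (1/8)·(1/7) = 1/56.
The weights sum to 1/7.
So P(the cheque in envelope 7 | the presenter opened envelope 1) = (1/56) / (1/7) = 1/8.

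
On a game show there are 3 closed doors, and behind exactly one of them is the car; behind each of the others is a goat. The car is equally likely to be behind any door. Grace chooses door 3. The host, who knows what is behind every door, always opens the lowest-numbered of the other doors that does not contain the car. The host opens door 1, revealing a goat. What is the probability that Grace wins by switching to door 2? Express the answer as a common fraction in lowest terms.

Apply Bayes' rule, conditioning on where the car actually is.
If it is behind door 1 (prior 1/3): the host opened door 1, so this case is ruled out; weight (1/3)·0 = 0.
If it is behind either of doors 2 and 3 (prior 1/3 each): door 1 is the lowest-numbered option available, probability 1; weight (1/3)·1 = 1/3 each.
The weights sum to 2/3.
So P(the car behind door 2 | the host opened door 1) = (1/3) / (2/3) = 1/2.

1/2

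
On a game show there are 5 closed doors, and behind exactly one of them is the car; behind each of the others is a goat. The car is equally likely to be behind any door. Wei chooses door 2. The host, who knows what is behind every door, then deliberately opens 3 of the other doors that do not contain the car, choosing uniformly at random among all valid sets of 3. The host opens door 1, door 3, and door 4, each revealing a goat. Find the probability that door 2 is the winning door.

Apply Bayes' rule, conditioning on where the car actually is.
If it is behind any of doors 1, 3, and 4 (prior 1/5 each): that door was opened and seen not to hold the prize — ruled out; weight (1/5)·0 = 0 each.
If it is behind door 2 (prior 1/5): the host has 4 equally likely choices, so probability 1/4; weight (1/5)·(1/4) = 1/20.
If it is behind door 5 (prior 1/5): the host has no choice, probability 1; weight (1/5)·1 = 1/5.
The weights sum to 1/4.
So P(the car behind door 2 | the host opened door 1, door 3, and door 4) = (1/20) / (1/4) = 1/5.

1/5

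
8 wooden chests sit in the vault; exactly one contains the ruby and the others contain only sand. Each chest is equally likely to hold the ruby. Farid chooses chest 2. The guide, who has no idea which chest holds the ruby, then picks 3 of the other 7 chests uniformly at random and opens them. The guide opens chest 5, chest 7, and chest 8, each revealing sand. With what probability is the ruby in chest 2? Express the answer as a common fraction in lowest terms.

Condition on the true location of the ruby.
If it is in any of chests 1, 2, 3, 4, and 6 (prior 1/8 each): the guide picks exactly this set with probability 1/35 regardless, and none is the prize; weight (1/8)·(1/35) = 1/280 each.
If it is in any of chests 5, 7, and 8 (prior 1/8 each): that chest was opened and seen not to hold the prize — ruled out; weight (1/8)·0 = 0 each.
The weights sum to 1/56.
So P(the ruby in chest 2 | the guide opened chest 5, chest 7, and chest 8) = (1/280) / (1/56) = 1/5.

1/5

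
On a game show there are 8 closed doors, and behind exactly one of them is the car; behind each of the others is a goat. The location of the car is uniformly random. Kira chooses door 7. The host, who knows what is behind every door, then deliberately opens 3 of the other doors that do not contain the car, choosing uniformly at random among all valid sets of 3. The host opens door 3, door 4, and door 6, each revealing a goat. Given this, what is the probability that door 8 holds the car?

Apply Bayes' rule, conditioning on where the car actually is.
If it is behind any of doors 1, 2, 5, and 8 (prior 1/8 each): the host has 20 equally likely choices, so probability 1/20; weight (1/8)·(1/20) = 1/160 each.
If it is behind any of doors 3, 4, and 6 (prior 1/8 each): that door was opened and seen not to hold the prize — ruled out; weight (1/8)·0 = 0 each.
If it is behind door 7 (prior 1/8): the host has 35 equally likely choices, so probability 1/35; weight (1/8)·(1/35) = 1/280.
The weights sum to 1/35.
So P(the car behind door 8 | the host opened door 3, door 4, and door 6) = (1/160) / (1/35) = 7/32.

7/32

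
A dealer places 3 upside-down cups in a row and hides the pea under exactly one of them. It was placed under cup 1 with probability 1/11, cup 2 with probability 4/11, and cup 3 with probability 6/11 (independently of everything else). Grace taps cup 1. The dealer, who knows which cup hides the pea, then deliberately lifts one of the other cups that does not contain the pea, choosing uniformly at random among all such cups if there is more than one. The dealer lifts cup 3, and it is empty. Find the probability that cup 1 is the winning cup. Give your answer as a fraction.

1/9

Consider each possible location of the pea in turn.
If it is under cup 1 (prior 1/11): the dealer has 2 equally likely choices, so probability 1/2; weight (1/11)·(1/2) = 1/22.
If it is under cup 2 (prior 4/11): the dealer has no choice, probability 1; weight (4/11)·1 = 4/11.
If it is under cup 3 (prior 6/11): the dealer opened cup 3, so this case is ruled out; weight (6/11)·0 = 0.
The weights sum to 9/22.
So P(the pea under cup 1 | the dealer opened cup 3) = (1/22) / (9/22) = 1/9.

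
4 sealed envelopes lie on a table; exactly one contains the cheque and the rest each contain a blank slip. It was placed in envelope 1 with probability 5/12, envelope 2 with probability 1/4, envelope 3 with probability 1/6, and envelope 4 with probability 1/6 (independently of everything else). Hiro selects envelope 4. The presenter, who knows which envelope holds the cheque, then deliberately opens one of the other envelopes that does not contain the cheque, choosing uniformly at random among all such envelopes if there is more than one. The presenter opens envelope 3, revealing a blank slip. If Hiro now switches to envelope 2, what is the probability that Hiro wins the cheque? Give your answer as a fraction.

Condition on the true location of the cheque.
If it is in envelope 1 (prior 5/12): the presenter has 2 equally likely choices, so probability 1/2; weight (5/12)·(1/2) = 5/24.
If it is in envelope 2 (prior 1/4): the presenter has 2 equally likely choices, so probability 1/2; weight (1/4)·(1/2) = 1/8.
If it is in envelope 3 (prior 1/6): the presenter opened envelope 3, so this case is ruled out; weight (1/6)·0 = 0.
If it is in envelope 4 (prior 1/6): the presenter has 3 equally likely choices, so probability 1/3; weight (1/6)·(1/3) = 1/18.
The weights sum to 7/18.
So P(the cheque in envelope 2 | the presenter opened envelope 3) = (1/8) / (7/18) = 9/28.

9/28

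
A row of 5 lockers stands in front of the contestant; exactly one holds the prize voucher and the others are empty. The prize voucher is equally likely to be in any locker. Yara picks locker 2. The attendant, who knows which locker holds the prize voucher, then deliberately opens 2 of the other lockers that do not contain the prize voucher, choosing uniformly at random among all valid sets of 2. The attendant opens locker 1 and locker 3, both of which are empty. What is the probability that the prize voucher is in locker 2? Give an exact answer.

1/5

Condition on the true location of the prize voucher.
If it is in either of lockers 1 and 3 (prior 1/5 each): that locker was opened and seen not to hold the prize — ruled out; weight (1/5)·0 = 0 each.
If it is in locker 2 (prior 1/5): the attendant has 6 equally likely choices, so probability 1/6; weight (1/5)·(1/6) = 1/30.
If it is in either of lockers 4 and 5 (prior 1/5 each): the attendant has 3 equally likely choices, so probability 1/3; weight (1/5)·(1/3) = 1/15 each.
The weights sum to 1/6.
So P(the prize voucher in locker 2 | the attendant opened locker 1 and locker 3) = (1/30) / (1/6) = 1/5.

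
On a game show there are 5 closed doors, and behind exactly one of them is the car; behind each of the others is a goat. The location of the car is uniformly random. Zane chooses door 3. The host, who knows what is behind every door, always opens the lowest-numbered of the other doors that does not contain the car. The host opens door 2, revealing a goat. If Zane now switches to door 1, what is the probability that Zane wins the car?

1

Condition on the true location of the car.
If it is behind door 1 (prior 1/5): door 2 is the lowest-numbered option available, probability 1; weight (1/5)·1 = 1/5.
If it is behind door 2 (prior 1/5): the host opened door 2, so this case is ruled out; weight (1/5)·0 = 0.
If it is behind any of doors 3, 4, and 5 (prior 1/5 each): the host would have opened door 1 instead, probability 0; weight (1/5)·0 = 0 each.
The weights sum to 1/5.
So P(the car behind door 1 | the host opened door 2) = (1/5) / (1/5) = 1.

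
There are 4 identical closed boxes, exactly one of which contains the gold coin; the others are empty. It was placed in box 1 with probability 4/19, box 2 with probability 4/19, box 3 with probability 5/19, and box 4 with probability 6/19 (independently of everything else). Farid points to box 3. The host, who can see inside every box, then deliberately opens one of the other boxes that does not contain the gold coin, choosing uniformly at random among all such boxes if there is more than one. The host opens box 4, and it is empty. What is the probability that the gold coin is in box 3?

5/17

Condition on the true location of the gold coin.
If it is in either of boxes 1 and 2 (prior 4/19 each): the host has 2 equally likely choices, so probability 1/2; weight (4/19)·(1/2) = 2/19 each.
If it is in box 3 (prior 5/19): the host has 3 equally likely choices, so probability 1/3; weight (5/19)·(1/3) = 5/57.
If it is in box 4 (prior 6/19): the host opened box 4, so this case is ruled out; weight (6/19)·0 = 0.
The weights sum to 17/57.
So P(the gold coin in box 3 | the host opened box 4) = (5/57) / (17/57) = 5/17.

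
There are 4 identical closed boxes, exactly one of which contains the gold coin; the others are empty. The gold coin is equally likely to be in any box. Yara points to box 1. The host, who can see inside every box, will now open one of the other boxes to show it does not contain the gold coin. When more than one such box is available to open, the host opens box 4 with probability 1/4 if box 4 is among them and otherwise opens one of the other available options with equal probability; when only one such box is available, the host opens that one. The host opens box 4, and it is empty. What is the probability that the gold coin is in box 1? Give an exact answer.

Condition on the true location of the gold coin.
If it is in any of boxes 1, 2, and 3 (prior 1/4 each): box 4 is available, opened with probability 1/4; weight (1/4)·(1/4) = 1/16 each.
If it is in box 4 (prior 1/4): the host opened box 4, so this case is ruled out; weight (1/4)·0 = 0.
The weights sum to 3/16.
So P(the gold coin in box 1 | the host opened box 4) = (1/16) / (3/16) = 1/3.

1/3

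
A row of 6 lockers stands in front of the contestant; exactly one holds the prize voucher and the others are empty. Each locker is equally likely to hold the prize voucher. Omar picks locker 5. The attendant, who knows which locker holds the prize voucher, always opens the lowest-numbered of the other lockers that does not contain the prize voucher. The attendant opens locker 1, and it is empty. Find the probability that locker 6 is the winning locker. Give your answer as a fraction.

Apply Bayes' rule, conditioning on where the prize voucher actually is.
If it is in locker 1 (prior 1/6): the attendant opened locker 1, so this case is ruled out; weight (1/6)·0 = 0.
If it is in any of lockers 2, 3, 4, 5, and 6 (prior 1/6 each): locker 1 is the lowest-numbered option available, probability 1; weight (1/6)·1 = 1/6 each.
The weights sum to 5/6.
So P(the prize voucher in locker 6 | the attendant opened locker 1) = (1/6) / (5/6) = 1/5.

1/5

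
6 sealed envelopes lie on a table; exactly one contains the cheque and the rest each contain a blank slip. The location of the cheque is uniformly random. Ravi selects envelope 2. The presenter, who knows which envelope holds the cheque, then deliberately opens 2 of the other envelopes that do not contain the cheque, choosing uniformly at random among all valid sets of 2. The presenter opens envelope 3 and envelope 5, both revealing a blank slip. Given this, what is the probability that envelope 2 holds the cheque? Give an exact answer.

1/6

Apply Bayes' rule, conditioning on where the cheque actually is.
If it is in any of envelopes 1, 4, and 6 (prior 1/6 each): the presenter has 6 equally likely choices, so probability 1/6; weight (1/6)·(1/6) = 1/36 each.
If it is in envelope 2 (prior 1/6): the presenter has 10 equally likely choices, so probability 1/10; weight (1/6)·(1/10) = 1/60.
If it is in either of envelopes 3 and 5 (prior 1/6 each): that envelope was opened and seen not to hold the prize — ruled out; weight (1/6)·0 = 0 each.
The weights sum to 1/10.
So P(the cheque in envelope 2 | the presenter opened envelope 3 and envelope 5) = (1/60) / (1/10) = 1/6.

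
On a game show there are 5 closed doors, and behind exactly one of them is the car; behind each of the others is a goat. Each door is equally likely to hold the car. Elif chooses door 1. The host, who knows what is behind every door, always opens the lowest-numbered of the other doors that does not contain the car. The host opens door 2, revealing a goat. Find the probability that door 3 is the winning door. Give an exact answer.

1/4

Condition on the true location of the car.
If it is behind any of doors 1, 3, 4, and 5 (prior 1/5 each): door 2 is the lowest-numbered option available, probability 1; weight (1/5)·1 = 1/5 each.
If it is behind door 2 (prior 1/5): the host opened door 2, so this case is ruled out; weight (1/5)·0 = 0.
The weights sum to 4/5.
So P(the car behind door 3 | the host opened door 2) = (1/5) / (4/5) = 1/4.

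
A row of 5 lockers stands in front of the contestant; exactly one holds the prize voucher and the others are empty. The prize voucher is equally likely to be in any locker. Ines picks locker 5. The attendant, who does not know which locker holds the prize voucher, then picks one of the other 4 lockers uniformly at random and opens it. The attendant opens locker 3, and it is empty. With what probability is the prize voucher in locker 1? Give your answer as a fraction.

Consider each possible location of the prize voucher in turn.
If it is in any of lockers 1, 2, 4, and 5 (prior 1/5 each): the attendant picks locker 3 with probability 1/4 regardless, and it is not the prize; weight (1/5)·(1/4) = 1/20 each.
If it is in locker 3 (prior 1/5): the attendant opened locker 3, so this case is ruled out; weight (1/5)·0 = 0.
The weights sum to 1/5.
So P(the prize voucher in locker 1 | the attendant opened locker 3) = (1/20) / (1/5) = 1/4.

1/4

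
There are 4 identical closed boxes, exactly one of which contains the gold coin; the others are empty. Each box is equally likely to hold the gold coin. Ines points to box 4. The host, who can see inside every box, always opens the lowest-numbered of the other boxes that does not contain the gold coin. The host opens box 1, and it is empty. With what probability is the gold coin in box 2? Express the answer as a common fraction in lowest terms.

1/3

Apply Bayes' rule, conditioning on where the gold coin actually is.
If it is in box 1 (prior 1/4): the host opened box 1, so this case is ruled out; weight (1/4)·0 = 0.
If it is in any of boxes 2, 3, and 4 (prior 1/4 each): box 1 is the lowest-numbered option available, probability 1; weight (1/4)·1 = 1/4 each.
The weights sum to 3/4.
So P(the gold coin in box 2 | the host opened box 1) = (1/4) / (3/4) = 1/3.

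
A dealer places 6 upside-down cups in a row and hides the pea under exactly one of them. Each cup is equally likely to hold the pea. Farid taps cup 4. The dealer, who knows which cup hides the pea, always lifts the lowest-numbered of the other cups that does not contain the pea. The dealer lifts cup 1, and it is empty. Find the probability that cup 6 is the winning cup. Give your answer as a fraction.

1/5

Apply Bayes' rule, conditioning on where the pea actually is.
If it is under cup 1 (prior 1/6): the dealer opened cup 1, so this case is ruled out; weight (1/6)·0 = 0.
If it is under any of cups 2, 3, 4, 5, and 6 (prior 1/6 each): cup 1 is the lowest-numbered option available, probability 1; weight (1/6)·1 = 1/6 each.
The weights sum to 5/6.
So P(the pea under cup 6 | the dealer opened cup 1) = (1/6) / (5/6) = 1/5.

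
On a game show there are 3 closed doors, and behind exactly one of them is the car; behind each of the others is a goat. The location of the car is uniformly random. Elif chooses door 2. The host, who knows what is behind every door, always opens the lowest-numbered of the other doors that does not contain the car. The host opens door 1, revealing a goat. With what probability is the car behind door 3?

Condition on the true location of the car.
If it is behind door 1 (prior 1/3): the host opened door 1, so this case is ruled out; weight (1/3)·0 = 0.
If it is behind either of doors 2 and 3 (prior 1/3 each): door 1 is the lowest-numbered option available, probability 1; weight (1/3)·1 = 1/3 each.
The weights sum to 2/3.
So P(the car behind door 3 | the host opened door 1) = (1/3) / (2/3) = 1/2.

1/2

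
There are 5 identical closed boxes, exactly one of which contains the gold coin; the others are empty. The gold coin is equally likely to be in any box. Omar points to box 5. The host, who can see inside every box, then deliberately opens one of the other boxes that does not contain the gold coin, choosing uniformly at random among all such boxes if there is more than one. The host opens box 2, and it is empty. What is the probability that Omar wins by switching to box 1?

Consider each possible location of the gold coin in turn.
If it is in any of boxes 1, 3, and 4 (prior 1/5 each): the host has 3 equally likely choices, so probability 1/3; weight (1/5)·(1/3) = 1/15 each.
If it is in box 2 (prior 1/5): the host opened box 2, so this case is ruled out; weight (1/5)·0 = 0.
If it is in box 5 (prior 1/5): the host has 4 equally likely choices, so probability 1/4; weight (1/5)·(1/4) = 1/20.
The weights sum to 1/4.
So P(the gold coin in box 1 | the host opened box 2) = (1/15) / (1/4) = 4/15.

4/15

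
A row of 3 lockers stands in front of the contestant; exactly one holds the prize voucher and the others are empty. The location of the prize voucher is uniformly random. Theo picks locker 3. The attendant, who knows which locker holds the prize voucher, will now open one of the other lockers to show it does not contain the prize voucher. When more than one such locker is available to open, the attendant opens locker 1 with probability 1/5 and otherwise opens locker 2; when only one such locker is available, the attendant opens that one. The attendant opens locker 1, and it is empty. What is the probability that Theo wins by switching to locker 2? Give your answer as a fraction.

Consider each possible location of the prize voucher in turn.
If it is in locker 1 (prior 1/3): the attendant opened locker 1, so this case is ruled out; weight (1/3)·0 = 0.
If it is in locker 2 (prior 1/3): only locker 1 is available, probability 1; weight (1/3)·1 = 1/3.
If it is in locker 3 (prior 1/3): locker 1 is available, opened with probability 1/5; weight (1/3)·(1/5) = 1/15.
The weights sum to 2/5.
So P(the prize voucher in locker 2 | the attendant opened locker 1) = (1/3) / (2/5) = 5/6.

5/6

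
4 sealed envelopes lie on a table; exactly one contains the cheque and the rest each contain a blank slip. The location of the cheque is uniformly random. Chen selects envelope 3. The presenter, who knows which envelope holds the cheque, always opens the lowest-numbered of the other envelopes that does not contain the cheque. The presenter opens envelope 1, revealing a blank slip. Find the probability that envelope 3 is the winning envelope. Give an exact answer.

1/3

Consider each possible location of the cheque in turn.
If it is in envelope 1 (prior 1/4): the presenter opened envelope 1, so this case is ruled out; weight (1/4)·0 = 0.
If it is in any of envelopes 2, 3, and 4 (prior 1/4 each): envelope 1 is the lowest-numbered option available, probability 1; weight (1/4)·1 = 1/4 each.
The weights sum to 3/4.
So P(the cheque in envelope 3 | the presenter opened envelope 1) = (1/4) / (3/4) = 1/3.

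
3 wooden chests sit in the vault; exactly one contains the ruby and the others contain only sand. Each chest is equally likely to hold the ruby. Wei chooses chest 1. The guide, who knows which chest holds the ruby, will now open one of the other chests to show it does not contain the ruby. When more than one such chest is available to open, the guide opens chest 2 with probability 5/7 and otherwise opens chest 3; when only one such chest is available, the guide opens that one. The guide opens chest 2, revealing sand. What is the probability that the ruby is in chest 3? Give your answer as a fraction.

Consider each possible location of the ruby in turn.
If it is in chest 1 (prior 1/3): chest 2 is available, opened with probability 5/7; weight (1/3)·(5/7) = 5/21.
If it is in chest 2 (prior 1/3): the guide opened chest 2, so this case is ruled out; weight (1/3)·0 = 0.
If it is in chest 3 (prior 1/3): only chest 2 is available, probability 1; weight (1/3)·1 = 1/3.
The weights sum to 4/7.
So P(the ruby in chest 3 | the guide opened chest 2) = (1/3) / (4/7) = 7/12.

7/12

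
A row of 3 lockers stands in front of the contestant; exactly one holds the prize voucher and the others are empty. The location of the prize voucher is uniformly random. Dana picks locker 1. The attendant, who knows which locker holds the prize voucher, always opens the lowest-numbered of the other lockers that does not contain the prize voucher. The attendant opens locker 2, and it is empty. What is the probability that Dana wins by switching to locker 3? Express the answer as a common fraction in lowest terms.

1/2

Consider each possible location of the prize voucher in turn.
If it is in either of lockers 1 and 3 (prior 1/3 each): locker 2 is the lowest-numbered option available, probability 1; weight (1/3)·1 = 1/3 each.
If it is in locker 2 (prior 1/3): the attendant opened locker 2, so this case is ruled out; weight (1/3)·0 = 0.
The weights sum to 2/3.
So P(the prize voucher in locker 3 | the attendant opened locker 2) = (1/3) / (2/3) = 1/2.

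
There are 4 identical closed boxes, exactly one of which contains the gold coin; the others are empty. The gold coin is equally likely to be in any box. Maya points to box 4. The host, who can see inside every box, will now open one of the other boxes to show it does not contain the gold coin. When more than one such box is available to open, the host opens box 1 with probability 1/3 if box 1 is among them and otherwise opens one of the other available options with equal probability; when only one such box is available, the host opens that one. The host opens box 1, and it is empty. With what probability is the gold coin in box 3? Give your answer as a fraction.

1/3

Apply Bayes' rule, conditioning on where the gold coin actually is.
If it is in box 1 (prior 1/4): the host opened box 1, so this case is ruled out; weight (1/4)·0 = 0.
If it is in any of boxes 2, 3, and 4 (prior 1/4 each): box 1 is available, opened with probability 1/3; weight (1/4)·(1/3) = 1/12 each.
The weights sum to 1/4.
So P(the gold coin in box 3 | the host opened box 1) = (1/12) / (1/4) = 1/3.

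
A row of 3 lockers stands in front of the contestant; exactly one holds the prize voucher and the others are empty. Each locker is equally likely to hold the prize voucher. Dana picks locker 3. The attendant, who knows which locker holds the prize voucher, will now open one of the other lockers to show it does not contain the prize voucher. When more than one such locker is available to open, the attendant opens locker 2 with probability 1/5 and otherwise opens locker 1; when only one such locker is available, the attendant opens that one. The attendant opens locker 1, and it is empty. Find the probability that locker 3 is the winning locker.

Condition on the true location of the prize voucher.
If it is in locker 1 (prior 1/3): the attendant opened locker 1, so this case is ruled out; weight (1/3)·0 = 0.
If it is in locker 2 (prior 1/3): only locker 1 is available, probability 1; weight (1/3)·1 = 1/3.
If it is in locker 3 (prior 1/3): locker 2 is available but not opened, probability 4/5; weight (1/3)·(4/5) = 4/15.
The weights sum to 3/5.
So P(the prize voucher in locker 3 | the attendant opened locker 1) = (4/15) / (3/5) = 4/9.

4/9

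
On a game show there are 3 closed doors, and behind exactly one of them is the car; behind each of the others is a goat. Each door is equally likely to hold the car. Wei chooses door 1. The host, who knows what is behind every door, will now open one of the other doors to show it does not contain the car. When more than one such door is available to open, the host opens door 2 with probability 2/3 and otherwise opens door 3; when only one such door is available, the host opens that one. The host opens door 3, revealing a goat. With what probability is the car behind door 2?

Condition on the true location of the car.
If it is behind door 1 (prior 1/3): door 2 is available but not opened, probability 1/3; weight (1/3)·(1/3) = 1/9.
If it is behind door 2 (prior 1/3): only door 3 is available, probability 1; weight (1/3)·1 = 1/3.
If it is behind door 3 (prior 1/3): the host opened door 3, so this case is ruled out; weight (1/3)·0 = 0.
The weights sum to 4/9.
So P(the car behind door 2 | the host opened door 3) = (1/3) / (4/9) = 3/4.

3/4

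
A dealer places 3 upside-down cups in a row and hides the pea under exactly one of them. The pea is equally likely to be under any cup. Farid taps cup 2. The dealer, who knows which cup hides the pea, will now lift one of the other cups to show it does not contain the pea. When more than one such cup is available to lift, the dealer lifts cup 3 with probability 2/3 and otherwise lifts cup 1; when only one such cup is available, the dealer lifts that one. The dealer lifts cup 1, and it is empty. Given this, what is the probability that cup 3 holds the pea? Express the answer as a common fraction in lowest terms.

Consider each possible location of the pea in turn.
If it is under cup 1 (prior 1/3): the dealer opened cup 1, so this case is ruled out; weight (1/3)·0 = 0.
If it is under cup 2 (prior 1/3): cup 3 is available but not opened, probability 1/3; weight (1/3)·(1/3) = 1/9.
If it is under cup 3 (prior 1/3): only cup 1 is available, probability 1; weight (1/3)·1 = 1/3.
The weights sum to 4/9.
So P(the pea under cup 3 | the dealer opened cup 1) = (1/3) / (4/9) = 3/4.

3/4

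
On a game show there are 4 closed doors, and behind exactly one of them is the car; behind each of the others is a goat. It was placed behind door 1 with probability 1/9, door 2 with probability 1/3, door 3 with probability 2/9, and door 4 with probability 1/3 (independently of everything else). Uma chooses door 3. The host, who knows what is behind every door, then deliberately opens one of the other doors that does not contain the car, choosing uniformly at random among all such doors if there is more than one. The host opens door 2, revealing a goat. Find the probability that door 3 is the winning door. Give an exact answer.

Apply Bayes' rule, conditioning on where the car actually is.
If it is behind door 1 (prior 1/9): the host has 2 equally likely choices, so probability 1/2; weight (1/9)·(1/2) = 1/18.
If it is behind door 2 (prior 1/3): the host opened door 2, so this case is ruled out; weight (1/3)·0 = 0.
If it is behind door 3 (prior 2/9): the host has 3 equally likely choices, so probability 1/3; weight (2/9)·(1/3) = 2/27.
If it is behind door 4 (prior 1/3): the host has 2 equally likely choices, so probability 1/2; weight (1/3)·(1/2) = 1/6.
The weights sum to 8/27.
So P(the car behind door 3 | the host opened door 2) = (2/27) / (8/27) = 1/4.

1/4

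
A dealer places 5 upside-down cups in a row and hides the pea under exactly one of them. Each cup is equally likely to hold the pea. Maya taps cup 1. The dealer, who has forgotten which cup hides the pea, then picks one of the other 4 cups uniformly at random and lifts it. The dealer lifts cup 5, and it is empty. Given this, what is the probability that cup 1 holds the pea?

Apply Bayes' rule, conditioning on where the pea actually is.
If it is under any of cups 1, 2, 3, and 4 (prior 1/5 each): the dealer picks cup 5 with probability 1/4 regardless, and it is not the prize; weight (1/5)·(1/4) = 1/20 each.
If it is under cup 5 (prior 1/5): the dealer opened cup 5, so this case is ruled out; weight (1/5)·0 = 0.
The weights sum to 1/5.
So P(the pea under cup 1 | the dealer opened cup 5) = (1/20) / (1/5) = 1/4.

1/4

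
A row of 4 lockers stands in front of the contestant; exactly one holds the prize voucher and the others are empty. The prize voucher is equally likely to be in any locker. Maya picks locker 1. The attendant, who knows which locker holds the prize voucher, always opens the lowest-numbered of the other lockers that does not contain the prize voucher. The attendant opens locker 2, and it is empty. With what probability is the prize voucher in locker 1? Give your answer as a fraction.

Condition on the true location of the prize voucher.
If it is in any of lockers 1, 3, and 4 (prior 1/4 each): locker 2 is the lowest-numbered option available, probability 1; weight (1/4)·1 = 1/4 each.
If it is in locker 2 (prior 1/4): the attendant opened locker 2, so this case is ruled out; weight (1/4)·0 = 0.
The weights sum to 3/4.
So P(the prize voucher in locker 1 | the attendant opened locker 2) = (1/4) / (3/4) = 1/3.

1/3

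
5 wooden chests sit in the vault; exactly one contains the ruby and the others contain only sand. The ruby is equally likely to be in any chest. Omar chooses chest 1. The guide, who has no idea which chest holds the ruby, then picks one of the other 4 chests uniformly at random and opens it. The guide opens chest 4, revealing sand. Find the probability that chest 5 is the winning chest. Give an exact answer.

Because the guide chose which chest to open without knowing where the ruby is, the choice is independent of the prize location. Learning that chest 4 does not hold the ruby simply rules out that one location and leaves the remaining 4 chests still equally likely by symmetry.
So P(the ruby in chest 5) = 1/4.

1/4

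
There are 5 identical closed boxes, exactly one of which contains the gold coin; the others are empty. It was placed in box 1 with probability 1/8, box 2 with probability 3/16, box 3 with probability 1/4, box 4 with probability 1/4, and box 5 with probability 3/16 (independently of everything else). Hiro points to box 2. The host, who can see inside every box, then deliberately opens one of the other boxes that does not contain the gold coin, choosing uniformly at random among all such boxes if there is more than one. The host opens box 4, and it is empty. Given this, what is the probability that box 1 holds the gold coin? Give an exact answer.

Consider each possible location of the gold coin in turn.
If it is in box 1 (prior 1/8): the host has 3 equally likely choices, so probability 1/3; weight (1/8)·(1/3) = 1/24.
If it is in box 2 (prior 3/16): the host has 4 equally likely choices, so probability 1/4; weight (3/16)·(1/4) = 3/64.
If it is in box 3 (prior 1/4): the host has 3 equally likely choices, so probability 1/3; weight (1/4)·(1/3) = 1/12.
If it is in box 4 (prior 1/4): the host opened box 4, so this case is ruled out; weight (1/4)·0 = 0.
If it is in box 5 (prior 3/16): the host has 3 equally likely choices, so probability 1/3; weight (3/16)·(1/3) = 1/16.
The weights sum to 15/64.
So P(the gold coin in box 1 | the host opened box 4) = (1/24) / (15/64) = 8/45.

8/45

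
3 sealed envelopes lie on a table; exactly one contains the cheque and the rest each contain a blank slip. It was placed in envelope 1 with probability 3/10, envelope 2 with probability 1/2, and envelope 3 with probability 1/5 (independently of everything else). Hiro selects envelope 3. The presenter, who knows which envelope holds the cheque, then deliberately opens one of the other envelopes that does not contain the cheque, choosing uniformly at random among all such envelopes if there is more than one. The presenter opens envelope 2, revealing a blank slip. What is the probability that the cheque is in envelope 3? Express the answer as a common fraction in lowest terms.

1/4

Apply Bayes' rule, conditioning on where the cheque actually is.
If it is in envelope 1 (prior 3/10): the presenter has no choice, probability 1; weight (3/10)·1 = 3/10.
If it is in envelope 2 (prior 1/2): the presenter opened envelope 2, so this case is ruled out; weight (1/2)·0 = 0.
If it is in envelope 3 (prior 1/5): the presenter has 2 equally likely choices, so probability 1/2; weight (1/5)·(1/2) = 1/10.
The weights sum to 2/5.
So P(the cheque in envelope 3 | the presenter opened envelope 2) = (1/10) / (2/5) = 1/4.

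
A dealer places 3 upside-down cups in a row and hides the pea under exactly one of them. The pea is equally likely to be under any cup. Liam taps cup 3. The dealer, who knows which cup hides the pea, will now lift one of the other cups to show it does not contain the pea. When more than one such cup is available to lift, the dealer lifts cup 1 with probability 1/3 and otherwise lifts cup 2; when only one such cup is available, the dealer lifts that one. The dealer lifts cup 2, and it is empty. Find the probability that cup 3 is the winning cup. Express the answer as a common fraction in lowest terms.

Condition on the true location of the pea.
If it is under cup 1 (prior 1/3): only cup 2 is available, probability 1; weight (1/3)·1 = 1/3.
If it is under cup 2 (prior 1/3): the dealer opened cup 2, so this case is ruled out; weight (1/3)·0 = 0.
If it is under cup 3 (prior 1/3): cup 1 is available but not opened, probability 2/3; weight (1/3)·(2/3) = 2/9.
The weights sum to 5/9.
So P(the pea under cup 3 | the dealer opened cup 2) = (2/9) / (5/9) = 2/5.

2/5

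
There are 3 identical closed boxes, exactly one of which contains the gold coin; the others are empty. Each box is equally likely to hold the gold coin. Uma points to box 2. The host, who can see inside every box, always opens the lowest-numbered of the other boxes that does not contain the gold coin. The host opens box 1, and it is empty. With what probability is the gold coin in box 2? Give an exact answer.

Consider each possible location of the gold coin in turn.
If it is in box 1 (prior 1/3): the host opened box 1, so this case is ruled out; weight (1/3)·0 = 0.
If it is in either of boxes 2 and 3 (prior 1/3 each): box 1 is the lowest-numbered option available, probability 1; weight (1/3)·1 = 1/3 each.
The weights sum to 2/3.
So P(the gold coin in box 2 | the host opened box 1) = (1/3) / (2/3) = 1/2.

1/2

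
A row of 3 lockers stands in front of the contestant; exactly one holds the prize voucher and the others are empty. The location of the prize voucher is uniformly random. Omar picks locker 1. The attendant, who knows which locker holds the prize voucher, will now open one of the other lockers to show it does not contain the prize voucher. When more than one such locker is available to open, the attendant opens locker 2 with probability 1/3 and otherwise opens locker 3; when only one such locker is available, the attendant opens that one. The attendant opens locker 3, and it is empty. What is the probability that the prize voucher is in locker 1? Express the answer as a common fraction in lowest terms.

2/5

Consider each possible location of the prize voucher in turn.
If it is in locker 1 (prior 1/3): locker 2 is available but not opened, probability 2/3; weight (1/3)·(2/3) = 2/9.
If it is in locker 2 (prior 1/3): only locker 3 is available, probability 1; weight (1/3)·1 = 1/3.
If it is in locker 3 (prior 1/3): the attendant opened locker 3, so this case is ruled out; weight (1/3)·0 = 0.
The weights sum to 5/9.
So P(the prize voucher in locker 1 | the attendant opened locker 3) = (2/9) / (5/9) = 2/5.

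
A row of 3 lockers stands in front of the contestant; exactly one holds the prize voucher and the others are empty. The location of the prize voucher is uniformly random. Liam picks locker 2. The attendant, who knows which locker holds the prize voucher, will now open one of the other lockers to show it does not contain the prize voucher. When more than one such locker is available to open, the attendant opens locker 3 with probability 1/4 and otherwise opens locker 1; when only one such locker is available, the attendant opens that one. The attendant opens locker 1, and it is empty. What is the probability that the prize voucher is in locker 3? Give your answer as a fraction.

Consider each possible location of the prize voucher in turn.
If it is in locker 1 (prior 1/3): the attendant opened locker 1, so this case is ruled out; weight (1/3)·0 = 0.
If it is in locker 2 (prior 1/3): locker 3 is available but not opened, probability 3/4; weight (1/3)·(3/4) = 1/4.
If it is in locker 3 (prior 1/3): only locker 1 is available, probability 1; weight (1/3)·1 = 1/3.
The weights sum to 7/12.
So P(the prize voucher in locker 3 | the attendant opened locker 1) = (1/3) / (7/12) = 4/7.

4/7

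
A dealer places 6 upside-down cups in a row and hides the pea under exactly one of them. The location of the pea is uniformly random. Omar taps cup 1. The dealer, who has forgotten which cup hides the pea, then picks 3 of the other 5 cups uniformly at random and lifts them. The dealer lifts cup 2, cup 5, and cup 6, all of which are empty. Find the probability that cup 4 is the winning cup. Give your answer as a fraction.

1/3

Consider each possible location of the pea in turn.
If it is under any of cups 1, 3, and 4 (prior 1/6 each): the dealer picks exactly this set with probability 1/10 regardless, and none is the prize; weight (1/6)·(1/10) = 1/60 each.
If it is under any of cups 2, 5, and 6 (prior 1/6 each): that cup was opened and seen not to hold the prize — ruled out; weight (1/6)·0 = 0 each.
The weights sum to 1/20.
So P(the pea under cup 4 | the dealer opened cup 2, cup 5, and cup 6) = (1/60) / (1/20) = 1/3.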